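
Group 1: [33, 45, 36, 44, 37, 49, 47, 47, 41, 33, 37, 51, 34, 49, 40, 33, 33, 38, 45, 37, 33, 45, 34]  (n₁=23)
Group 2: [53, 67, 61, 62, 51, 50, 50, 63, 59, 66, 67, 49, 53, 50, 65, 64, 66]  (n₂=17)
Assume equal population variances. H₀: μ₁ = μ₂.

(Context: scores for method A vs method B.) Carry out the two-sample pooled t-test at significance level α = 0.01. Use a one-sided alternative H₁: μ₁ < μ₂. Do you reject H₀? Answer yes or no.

reject H₀: yes

x̄₁=40.043, s₁=6.168, n₁=23
x̄₂=58.588, s₂=7.036, n₂=17
s_p² = [22·6.168² + 16·7.036²]/38 = 42.8704
SE = √(s_p²·(1/23+1/17)) = 2.0942
t = (40.043−58.588)/2.0942 = -8.8553
df = 38
p-value (one-sided, H₁ less) = 0.00000
At α=0.01: p < α → reject H₀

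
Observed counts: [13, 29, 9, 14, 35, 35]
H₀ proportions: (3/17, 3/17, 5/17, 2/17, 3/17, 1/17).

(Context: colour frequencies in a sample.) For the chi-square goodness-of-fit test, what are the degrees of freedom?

df = k − 1 = 6 − 1 = 5

degrees of freedom = 5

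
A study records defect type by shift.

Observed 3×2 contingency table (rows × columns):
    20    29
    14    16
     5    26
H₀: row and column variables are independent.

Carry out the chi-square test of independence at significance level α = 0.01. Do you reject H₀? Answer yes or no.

reject H₀: no

Row totals [49, 30, 31], col totals [39, 71], n=110
χ² = (20−17.37)²/17.37 + (29−31.63)²/31.63 + (14−10.64)²/10.64 + (16−19.36)²/19.36 + (5−10.99)²/10.99 + (26−20.01)²/20.01 = 7.3228
df = 2
p-value (upper-tail) = 0.02570
At α=0.01: p ≥ α → fail to reject H₀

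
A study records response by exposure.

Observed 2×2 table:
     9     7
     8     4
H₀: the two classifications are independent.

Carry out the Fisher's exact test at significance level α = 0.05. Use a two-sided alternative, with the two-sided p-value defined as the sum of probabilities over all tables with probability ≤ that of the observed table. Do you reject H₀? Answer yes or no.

Margins: r₁=16, r₂=12, c₁=17, c₂=11, n=28
p_obs = C(16,9)·C(12,8)/C(28,17); sum pmf over tables with pmf ≤ p_obs
p-value (two-sided) = 0.70465
At α=0.05: p ≥ α → fail to reject H₀

reject H₀: no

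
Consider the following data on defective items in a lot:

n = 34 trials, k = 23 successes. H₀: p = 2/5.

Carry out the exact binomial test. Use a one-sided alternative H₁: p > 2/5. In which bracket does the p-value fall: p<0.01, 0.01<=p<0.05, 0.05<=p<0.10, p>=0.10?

p-value bracket: p<0.01

Exact binomial: n=34, k=23, p₀=2/5=0.4000
P(X≥23) from Σ C(n,i)·p₀^i·(1−p₀)^(n−i)
p-value (one-sided, H₁ greater) = 0.00103
→ bracket: p<0.01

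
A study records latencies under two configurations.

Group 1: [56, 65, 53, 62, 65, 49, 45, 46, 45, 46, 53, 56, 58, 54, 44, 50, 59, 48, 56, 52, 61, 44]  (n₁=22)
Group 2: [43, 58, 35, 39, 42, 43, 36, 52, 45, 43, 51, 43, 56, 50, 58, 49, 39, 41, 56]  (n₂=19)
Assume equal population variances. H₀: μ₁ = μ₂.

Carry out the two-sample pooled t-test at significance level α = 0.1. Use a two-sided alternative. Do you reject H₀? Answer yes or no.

reject H₀: yes

x̄₁=53.045, s₁=6.765, n₁=22
x̄₂=46.263, s₂=7.340, n₂=19
s_p² = [21·6.765² + 18·7.340²]/39 = 49.5036
SE = √(s_p²·(1/22+1/19)) = 2.2035
t = (53.045−46.263)/2.2035 = 3.0779
df = 39
p-value (two-sided) = 0.00380
At α=0.1: p < α → reject H₀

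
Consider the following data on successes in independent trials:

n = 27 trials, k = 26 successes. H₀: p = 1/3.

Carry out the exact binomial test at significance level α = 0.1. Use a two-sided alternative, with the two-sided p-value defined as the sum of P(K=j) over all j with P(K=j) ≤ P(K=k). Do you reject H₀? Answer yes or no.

reject H₀: yes

Exact binomial: n=27, k=26, p₀=1/3=0.3333
P(X=j) = C(n,j)·p₀^j·(1−p₀)^(n−j); p = Σ P(X=j) over j with P(X=j) ≤ P(X=26)
p-value (two-sided) = 0.00000
At α=0.1: p < α → reject H₀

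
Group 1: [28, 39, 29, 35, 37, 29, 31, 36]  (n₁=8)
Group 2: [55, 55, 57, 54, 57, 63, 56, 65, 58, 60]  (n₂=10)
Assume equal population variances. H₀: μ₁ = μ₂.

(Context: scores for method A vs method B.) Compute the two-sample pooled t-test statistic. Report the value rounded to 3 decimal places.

test statistic = -13.496

x̄₁=33.000, s₁=4.243, n₁=8
x̄₂=58.000, s₂=3.621, n₂=10
s_p² = [7·4.243² + 9·3.621²]/16 = 15.2500
SE = √(s_p²·(1/8+1/10)) = 1.8524
t = (33.000−58.000)/1.8524 = -13.4963
df = 16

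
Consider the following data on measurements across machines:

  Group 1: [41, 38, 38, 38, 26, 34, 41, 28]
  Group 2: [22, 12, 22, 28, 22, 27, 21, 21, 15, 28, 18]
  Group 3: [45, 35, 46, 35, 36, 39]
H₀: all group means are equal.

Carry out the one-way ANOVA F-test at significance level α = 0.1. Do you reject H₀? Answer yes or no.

reject H₀: yes

Group means [35.50, 21.45, 39.33], grand mean 30.240
SSB = Σnᵢ(x̄ᵢ−x̄)² = 1566.499; SSW = ΣΣ(x−x̄ᵢ)² = 614.061
MSB = 1566.499/2 = 783.2497; MSW = 614.061/22 = 27.9118
F = MSB/MSW = 28.0616
df = (2, 22)
p-value (upper-tail) = 0.00000
At α=0.1: p < α → reject H₀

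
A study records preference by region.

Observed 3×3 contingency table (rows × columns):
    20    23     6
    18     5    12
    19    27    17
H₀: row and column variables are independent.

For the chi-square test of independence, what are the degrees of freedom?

df = (r−1)(c−1) = (3−1)·(3−1) = 4

degrees of freedom = 4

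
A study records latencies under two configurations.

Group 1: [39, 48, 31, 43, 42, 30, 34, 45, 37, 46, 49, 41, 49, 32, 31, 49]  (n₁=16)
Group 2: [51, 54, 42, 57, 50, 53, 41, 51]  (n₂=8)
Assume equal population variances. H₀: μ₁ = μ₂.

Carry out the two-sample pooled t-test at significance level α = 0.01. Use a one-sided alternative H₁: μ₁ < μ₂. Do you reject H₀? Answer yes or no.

reject H₀: yes

x̄₁=40.375, s₁=7.079, n₁=16
x̄₂=49.875, s₂=5.617, n₂=8
s_p² = [15·7.079² + 7·5.617²]/22 = 44.2102
SE = √(s_p²·(1/16+1/8)) = 2.8791
t = (40.375−49.875)/2.8791 = -3.2996
df = 22
p-value (one-sided, H₁ less) = 0.00163
At α=0.01: p < α → reject H₀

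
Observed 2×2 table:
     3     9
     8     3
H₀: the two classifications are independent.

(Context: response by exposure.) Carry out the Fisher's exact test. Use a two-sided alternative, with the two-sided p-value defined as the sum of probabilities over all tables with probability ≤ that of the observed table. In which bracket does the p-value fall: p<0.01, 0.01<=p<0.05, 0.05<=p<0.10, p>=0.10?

Margins: r₁=12, r₂=11, c₁=11, c₂=12, n=23
p_obs = C(12,3)·C(11,8)/C(23,11); sum pmf over tables with pmf ≤ p_obs
p-value (two-sided) = 0.03913
→ bracket: 0.01<=p<0.05

p-value bracket: 0.01<=p<0.05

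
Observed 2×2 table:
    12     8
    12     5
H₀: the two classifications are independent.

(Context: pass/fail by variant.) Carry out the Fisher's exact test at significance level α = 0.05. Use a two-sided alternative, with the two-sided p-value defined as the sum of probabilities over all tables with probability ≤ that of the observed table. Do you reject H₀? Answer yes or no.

reject H₀: no

Margins: r₁=20, r₂=17, c₁=24, c₂=13, n=37
p_obs = C(20,12)·C(17,12)/C(37,24); sum pmf over tables with pmf ≤ p_obs
p-value (two-sided) = 0.73070
At α=0.05: p ≥ α → fail to reject H₀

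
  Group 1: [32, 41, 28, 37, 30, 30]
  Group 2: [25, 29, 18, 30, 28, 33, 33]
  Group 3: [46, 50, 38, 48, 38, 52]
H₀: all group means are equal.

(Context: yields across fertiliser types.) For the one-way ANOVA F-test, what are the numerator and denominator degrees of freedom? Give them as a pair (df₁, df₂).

k = 3 groups, N = 19 total
df = (k−1, N−k) = (3−1, 19−3) = (2, 16)

degrees of freedom = [2, 16]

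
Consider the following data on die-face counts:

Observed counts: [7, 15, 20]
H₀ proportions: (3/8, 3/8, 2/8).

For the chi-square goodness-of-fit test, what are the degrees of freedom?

df = k − 1 = 3 − 1 = 2

degrees of freedom = 2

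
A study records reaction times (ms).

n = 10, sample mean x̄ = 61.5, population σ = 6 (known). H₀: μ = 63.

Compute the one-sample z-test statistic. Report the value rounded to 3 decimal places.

SE = σ/√n = 6/√10 = 1.8974
z = (x̄−μ₀)/SE = (61.5−63)/1.8974 = -0.7906

test statistic = -0.791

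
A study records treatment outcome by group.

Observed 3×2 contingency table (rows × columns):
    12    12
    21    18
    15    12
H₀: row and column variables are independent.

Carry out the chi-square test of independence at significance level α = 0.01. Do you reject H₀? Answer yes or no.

Row totals [24, 39, 27], col totals [48, 42], n=90
χ² = (12−12.80)²/12.80 + (12−11.20)²/11.20 + (21−20.80)²/20.80 + (18−18.20)²/18.20 + (15−14.40)²/14.40 + (12−12.60)²/12.60 = 0.1648
df = 2
p-value (upper-tail) = 0.92089
At α=0.01: p ≥ α → fail to reject H₀

reject H₀: no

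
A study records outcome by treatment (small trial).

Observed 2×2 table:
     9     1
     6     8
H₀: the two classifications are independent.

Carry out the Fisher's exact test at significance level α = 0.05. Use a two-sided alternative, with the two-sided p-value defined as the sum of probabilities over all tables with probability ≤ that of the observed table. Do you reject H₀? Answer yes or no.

Margins: r₁=10, r₂=14, c₁=15, c₂=9, n=24
p_obs = C(10,9)·C(14,6)/C(24,15); sum pmf over tables with pmf ≤ p_obs
p-value (two-sided) = 0.03334
At α=0.05: p < α → reject H₀

reject H₀: yes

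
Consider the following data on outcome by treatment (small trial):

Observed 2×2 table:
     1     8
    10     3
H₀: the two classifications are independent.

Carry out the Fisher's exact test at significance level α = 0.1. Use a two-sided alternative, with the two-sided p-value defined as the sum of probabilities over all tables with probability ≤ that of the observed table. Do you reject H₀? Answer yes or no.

Margins: r₁=9, r₂=13, c₁=11, c₂=11, n=22
p_obs = C(9,1)·C(13,10)/C(22,11); sum pmf over tables with pmf ≤ p_obs
p-value (two-sided) = 0.00752
At α=0.1: p < α → reject H₀

reject H₀: yes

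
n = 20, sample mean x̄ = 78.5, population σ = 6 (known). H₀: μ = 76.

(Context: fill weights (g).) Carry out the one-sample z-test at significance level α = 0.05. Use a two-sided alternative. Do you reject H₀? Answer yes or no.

SE = σ/√n = 6/√20 = 1.3416
z = (x̄−μ₀)/SE = (78.5−76)/1.3416 = 1.8634
p-value (two-sided) = 0.06241
At α=0.05: p ≥ α → fail to reject H₀

reject H₀: no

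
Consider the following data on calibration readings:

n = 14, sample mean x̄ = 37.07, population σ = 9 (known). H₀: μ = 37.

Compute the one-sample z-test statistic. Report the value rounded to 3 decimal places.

test statistic = 0.029

SE = σ/√n = 9/√14 = 2.4054
z = (x̄−μ₀)/SE = (37.07−37)/2.4054 = 0.0291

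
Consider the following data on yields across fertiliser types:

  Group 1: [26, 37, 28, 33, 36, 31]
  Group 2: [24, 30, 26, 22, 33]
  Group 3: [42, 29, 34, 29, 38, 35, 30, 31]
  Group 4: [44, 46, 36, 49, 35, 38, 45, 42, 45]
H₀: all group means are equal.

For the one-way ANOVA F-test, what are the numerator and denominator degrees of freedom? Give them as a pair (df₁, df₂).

degrees of freedom = [3, 24]

k = 4 groups, N = 28 total
df = (k−1, N−k) = (4−1, 28−4) = (3, 24)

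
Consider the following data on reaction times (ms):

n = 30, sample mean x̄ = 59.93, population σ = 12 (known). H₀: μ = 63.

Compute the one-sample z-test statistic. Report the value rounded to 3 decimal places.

SE = σ/√n = 12/√30 = 2.1909
z = (x̄−μ₀)/SE = (59.93−63)/2.1909 = -1.4013

test statistic = -1.401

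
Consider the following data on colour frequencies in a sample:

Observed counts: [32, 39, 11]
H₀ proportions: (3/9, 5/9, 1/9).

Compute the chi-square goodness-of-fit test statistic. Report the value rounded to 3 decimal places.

test statistic = 2.132

n = 82; E_i = n·p_i = [27.33, 45.56, 9.11]
χ² = (32−27.33)²/27.33 + (39−45.56)²/45.56 + (11−9.11)²/9.11 = 2.1317
df = 2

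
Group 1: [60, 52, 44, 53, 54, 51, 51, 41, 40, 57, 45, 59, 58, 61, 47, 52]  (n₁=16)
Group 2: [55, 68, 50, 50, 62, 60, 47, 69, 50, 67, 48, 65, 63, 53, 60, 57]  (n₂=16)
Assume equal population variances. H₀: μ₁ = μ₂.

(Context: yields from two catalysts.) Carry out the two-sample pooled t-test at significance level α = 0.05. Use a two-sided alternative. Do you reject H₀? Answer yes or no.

reject H₀: yes

x̄₁=51.562, s₁=6.643, n₁=16
x̄₂=57.750, s₂=7.514, n₂=16
s_p² = [15·6.643² + 15·7.514²]/30 = 50.2979
SE = √(s_p²·(1/16+1/16)) = 2.5074
t = (51.562−57.750)/2.5074 = -2.4677
df = 30
p-value (two-sided) = 0.01953
At α=0.05: p < α → reject H₀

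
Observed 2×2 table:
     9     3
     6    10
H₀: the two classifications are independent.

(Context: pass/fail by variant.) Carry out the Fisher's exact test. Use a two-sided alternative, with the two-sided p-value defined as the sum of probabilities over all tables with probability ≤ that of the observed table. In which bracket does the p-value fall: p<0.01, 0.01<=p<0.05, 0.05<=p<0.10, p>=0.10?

Margins: r₁=12, r₂=16, c₁=15, c₂=13, n=28
p_obs = C(12,9)·C(16,6)/C(28,15); sum pmf over tables with pmf ≤ p_obs
p-value (two-sided) = 0.06707
→ bracket: 0.05<=p<0.10

p-value bracket: 0.05<=p<0.10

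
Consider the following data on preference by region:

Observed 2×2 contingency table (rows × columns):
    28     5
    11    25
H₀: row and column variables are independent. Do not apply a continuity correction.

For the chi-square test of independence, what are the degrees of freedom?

degrees of freedom = 1

df = (r−1)(c−1) = (2−1)·(2−1) = 1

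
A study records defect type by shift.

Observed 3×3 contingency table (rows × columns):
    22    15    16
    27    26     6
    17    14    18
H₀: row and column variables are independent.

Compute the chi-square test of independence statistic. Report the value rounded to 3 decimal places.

test statistic = 11.993

Row totals [53, 59, 49], col totals [66, 55, 40], n=161
χ² = (22−21.73)²/21.73 + (15−18.11)²/18.11 + (16−13.17)²/13.17 + (27−24.19)²/24.19 + (26−20.16)²/20.16 + (6−14.66)²/14.66 + (17−20.09)²/20.09 + (14−16.74)²/16.74 + (18−12.17)²/12.17 = 11.9927
df = 4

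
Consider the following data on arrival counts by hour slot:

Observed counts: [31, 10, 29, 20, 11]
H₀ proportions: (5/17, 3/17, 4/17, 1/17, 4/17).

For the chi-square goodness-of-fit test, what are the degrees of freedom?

df = k − 1 = 5 − 1 = 4

degrees of freedom = 4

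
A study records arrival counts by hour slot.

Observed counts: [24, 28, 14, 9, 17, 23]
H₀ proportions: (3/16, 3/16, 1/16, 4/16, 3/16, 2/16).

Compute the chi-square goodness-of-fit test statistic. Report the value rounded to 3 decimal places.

test statistic = 28.362

n = 115; E_i = n·p_i = [21.56, 21.56, 7.19, 28.75, 21.56, 14.38]
χ² = (24−21.56)²/21.56 + (28−21.56)²/21.56 + (14−7.19)²/7.19 + (9−28.75)²/28.75 + (17−21.56)²/21.56 + (23−14.38)²/14.38 = 28.3623
df = 5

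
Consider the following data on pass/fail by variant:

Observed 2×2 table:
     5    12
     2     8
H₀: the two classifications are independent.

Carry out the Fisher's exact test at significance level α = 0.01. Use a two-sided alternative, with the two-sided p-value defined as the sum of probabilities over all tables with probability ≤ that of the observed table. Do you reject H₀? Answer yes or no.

Margins: r₁=17, r₂=10, c₁=7, c₂=20, n=27
p_obs = C(17,5)·C(10,2)/C(27,7); sum pmf over tables with pmf ≤ p_obs
p-value (two-sided) = 0.67839
At α=0.01: p ≥ α → fail to reject H₀

reject H₀: no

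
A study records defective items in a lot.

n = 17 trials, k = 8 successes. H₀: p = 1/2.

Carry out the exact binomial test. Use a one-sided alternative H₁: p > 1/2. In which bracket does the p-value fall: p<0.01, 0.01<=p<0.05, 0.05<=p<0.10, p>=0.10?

p-value bracket: p>=0.10

Exact binomial: n=17, k=8, p₀=1/2=0.5000
P(X≥8) from Σ C(n,i)·p₀^i·(1−p₀)^(n−i)
p-value (one-sided, H₁ greater) = 0.68547
→ bracket: p>=0.10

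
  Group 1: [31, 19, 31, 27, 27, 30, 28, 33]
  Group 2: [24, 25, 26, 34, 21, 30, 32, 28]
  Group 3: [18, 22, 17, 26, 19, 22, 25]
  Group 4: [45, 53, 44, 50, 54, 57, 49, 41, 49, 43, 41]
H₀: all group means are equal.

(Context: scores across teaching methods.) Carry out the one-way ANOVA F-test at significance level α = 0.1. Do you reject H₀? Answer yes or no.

reject H₀: yes

Group means [28.25, 27.50, 21.29, 47.82], grand mean 32.971
SSB = Σnᵢ(x̄ᵢ−x̄)² = 3798.406; SSW = ΣΣ(x−x̄ᵢ)² = 628.565
MSB = 3798.406/3 = 1266.1352; MSW = 628.565/30 = 20.9522
F = MSB/MSW = 60.4298
df = (3, 30)
p-value (upper-tail) = 0.00000
At α=0.1: p < α → reject H₀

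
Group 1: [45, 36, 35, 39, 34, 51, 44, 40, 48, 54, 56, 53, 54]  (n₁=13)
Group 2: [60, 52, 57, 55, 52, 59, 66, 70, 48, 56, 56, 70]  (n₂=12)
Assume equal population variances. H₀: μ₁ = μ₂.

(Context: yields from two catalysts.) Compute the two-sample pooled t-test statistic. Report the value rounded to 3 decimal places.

test statistic = -4.356

x̄₁=45.308, s₁=7.931, n₁=13
x̄₂=58.417, s₂=7.038, n₂=12
s_p² = [12·7.931² + 11·7.038²]/23 = 56.5081
SE = √(s_p²·(1/13+1/12)) = 3.0093
t = (45.308−58.417)/3.0093 = -4.3562
df = 23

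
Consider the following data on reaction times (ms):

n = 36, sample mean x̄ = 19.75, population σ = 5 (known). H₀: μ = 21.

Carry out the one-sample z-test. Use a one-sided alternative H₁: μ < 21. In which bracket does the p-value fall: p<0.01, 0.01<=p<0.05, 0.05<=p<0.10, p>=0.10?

SE = σ/√n = 5/√36 = 0.8333
z = (x̄−μ₀)/SE = (19.75−21)/0.8333 = -1.5000
p-value (one-sided, H₁ less) = 0.06681
→ bracket: 0.05<=p<0.10

p-value bracket: 0.05<=p<0.10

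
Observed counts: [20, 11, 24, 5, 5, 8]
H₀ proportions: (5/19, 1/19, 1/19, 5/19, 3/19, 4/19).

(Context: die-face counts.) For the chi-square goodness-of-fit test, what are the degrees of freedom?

degrees of freedom = 5

df = k − 1 = 6 − 1 = 5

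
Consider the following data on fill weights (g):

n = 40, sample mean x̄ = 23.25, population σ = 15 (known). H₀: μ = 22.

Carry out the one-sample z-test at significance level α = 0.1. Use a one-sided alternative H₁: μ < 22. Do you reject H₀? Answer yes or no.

reject H₀: no

SE = σ/√n = 15/√40 = 2.3717
z = (x̄−μ₀)/SE = (23.25−22)/2.3717 = 0.5270
p-value (one-sided, H₁ less) = 0.70092
At α=0.1: p ≥ α → fail to reject H₀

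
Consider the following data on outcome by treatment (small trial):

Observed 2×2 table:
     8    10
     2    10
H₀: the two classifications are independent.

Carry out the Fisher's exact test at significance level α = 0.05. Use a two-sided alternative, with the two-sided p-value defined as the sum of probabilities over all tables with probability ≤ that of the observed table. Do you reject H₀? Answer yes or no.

Margins: r₁=18, r₂=12, c₁=10, c₂=20, n=30
p_obs = C(18,8)·C(12,2)/C(30,10); sum pmf over tables with pmf ≤ p_obs
p-value (two-sided) = 0.23527
At α=0.05: p ≥ α → fail to reject H₀

reject H₀: no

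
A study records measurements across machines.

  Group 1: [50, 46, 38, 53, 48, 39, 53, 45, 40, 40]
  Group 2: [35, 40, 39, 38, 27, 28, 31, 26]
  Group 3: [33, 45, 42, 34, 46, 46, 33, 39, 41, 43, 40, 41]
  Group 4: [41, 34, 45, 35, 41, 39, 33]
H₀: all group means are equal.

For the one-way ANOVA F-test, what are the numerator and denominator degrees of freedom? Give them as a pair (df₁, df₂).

k = 4 groups, N = 37 total
df = (k−1, N−k) = (4−1, 37−4) = (3, 33)

degrees of freedom = [3, 33]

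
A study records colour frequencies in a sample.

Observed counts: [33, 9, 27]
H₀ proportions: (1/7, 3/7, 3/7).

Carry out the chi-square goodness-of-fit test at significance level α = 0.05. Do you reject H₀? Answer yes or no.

n = 69; E_i = n·p_i = [9.86, 29.57, 29.57]
χ² = (33−9.86)²/9.86 + (9−29.57)²/29.57 + (27−29.57)²/29.57 = 68.8696
df = 2
p-value (upper-tail) = 0.00000
At α=0.05: p < α → reject H₀

reject H₀: yes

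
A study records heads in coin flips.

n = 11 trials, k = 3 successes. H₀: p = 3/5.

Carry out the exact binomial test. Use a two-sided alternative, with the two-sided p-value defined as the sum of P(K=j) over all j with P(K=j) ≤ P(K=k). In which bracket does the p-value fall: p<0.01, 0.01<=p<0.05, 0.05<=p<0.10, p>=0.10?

p-value bracket: 0.01<=p<0.05

Exact binomial: n=11, k=3, p₀=3/5=0.6000
P(X=j) = C(n,j)·p₀^j·(1−p₀)^(n−j); p = Σ P(X=j) over j with P(X=j) ≤ P(X=3)
p-value (two-sided) = 0.03291
→ bracket: 0.01<=p<0.05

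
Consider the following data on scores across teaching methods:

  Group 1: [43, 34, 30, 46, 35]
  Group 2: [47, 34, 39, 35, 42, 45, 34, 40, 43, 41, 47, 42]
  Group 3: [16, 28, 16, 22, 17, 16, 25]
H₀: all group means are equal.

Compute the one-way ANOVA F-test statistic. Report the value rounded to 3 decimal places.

Group means [37.60, 40.75, 20.00], grand mean 34.042
SSB = Σnᵢ(x̄ᵢ−x̄)² = 1983.508; SSW = ΣΣ(x−x̄ᵢ)² = 559.450
MSB = 1983.508/2 = 991.7542; MSW = 559.450/21 = 26.6405
F = MSB/MSW = 37.2273
df = (2, 21)

test statistic = 37.227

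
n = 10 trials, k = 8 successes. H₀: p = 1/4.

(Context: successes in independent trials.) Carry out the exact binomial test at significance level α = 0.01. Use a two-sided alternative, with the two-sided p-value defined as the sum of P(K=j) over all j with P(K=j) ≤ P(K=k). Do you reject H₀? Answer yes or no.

Exact binomial: n=10, k=8, p₀=1/4=0.2500
P(X=j) = C(n,j)·p₀^j·(1−p₀)^(n−j); p = Σ P(X=j) over j with P(X=j) ≤ P(X=8)
p-value (two-sided) = 0.00042
At α=0.01: p < α → reject H₀

reject H₀: yes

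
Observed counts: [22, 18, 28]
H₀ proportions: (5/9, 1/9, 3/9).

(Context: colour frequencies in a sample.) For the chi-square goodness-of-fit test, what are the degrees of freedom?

degrees of freedom = 2

df = k − 1 = 3 − 1 = 2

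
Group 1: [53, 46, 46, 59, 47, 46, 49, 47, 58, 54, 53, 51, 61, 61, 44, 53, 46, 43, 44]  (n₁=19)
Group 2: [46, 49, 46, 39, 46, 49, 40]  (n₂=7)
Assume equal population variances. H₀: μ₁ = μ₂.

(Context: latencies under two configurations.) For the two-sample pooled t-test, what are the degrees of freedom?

degrees of freedom = 24

df = n₁ + n₂ − 2 = 19 + 7 − 2 = 24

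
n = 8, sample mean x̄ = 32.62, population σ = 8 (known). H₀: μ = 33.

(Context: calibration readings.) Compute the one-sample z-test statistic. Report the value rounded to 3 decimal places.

SE = σ/√n = 8/√8 = 2.8284
z = (x̄−μ₀)/SE = (32.62−33)/2.8284 = -0.1344

test statistic = -0.134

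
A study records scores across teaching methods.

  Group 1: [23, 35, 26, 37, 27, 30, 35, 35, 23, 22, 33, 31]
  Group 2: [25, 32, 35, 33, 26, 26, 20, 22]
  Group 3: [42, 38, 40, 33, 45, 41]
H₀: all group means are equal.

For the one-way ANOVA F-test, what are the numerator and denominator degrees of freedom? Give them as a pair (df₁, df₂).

k = 3 groups, N = 26 total
df = (k−1, N−k) = (3−1, 26−3) = (2, 23)

degrees of freedom = [2, 23]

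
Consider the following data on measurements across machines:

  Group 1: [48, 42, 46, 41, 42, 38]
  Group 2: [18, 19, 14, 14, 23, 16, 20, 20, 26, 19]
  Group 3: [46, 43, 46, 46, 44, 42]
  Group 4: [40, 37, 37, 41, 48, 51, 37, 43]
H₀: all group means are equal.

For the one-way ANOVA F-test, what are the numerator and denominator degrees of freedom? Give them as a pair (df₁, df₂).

k = 4 groups, N = 30 total
df = (k−1, N−k) = (4−1, 30−4) = (3, 26)

degrees of freedom = [3, 26]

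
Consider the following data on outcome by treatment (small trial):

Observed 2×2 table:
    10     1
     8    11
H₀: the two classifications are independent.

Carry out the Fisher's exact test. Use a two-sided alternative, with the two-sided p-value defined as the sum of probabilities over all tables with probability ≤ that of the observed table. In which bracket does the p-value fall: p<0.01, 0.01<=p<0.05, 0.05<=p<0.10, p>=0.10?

Margins: r₁=11, r₂=19, c₁=18, c₂=12, n=30
p_obs = C(11,10)·C(19,8)/C(30,18); sum pmf over tables with pmf ≤ p_obs
p-value (two-sided) = 0.01823
→ bracket: 0.01<=p<0.05

p-value bracket: 0.01<=p<0.05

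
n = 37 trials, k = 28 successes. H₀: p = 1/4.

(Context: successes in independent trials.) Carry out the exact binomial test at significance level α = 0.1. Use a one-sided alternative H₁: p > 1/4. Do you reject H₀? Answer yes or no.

reject H₀: yes

Exact binomial: n=37, k=28, p₀=1/4=0.2500
P(X≥28) from Σ C(n,i)·p₀^i·(1−p₀)^(n−i)
p-value (one-sided, H₁ greater) = 0.00000
At α=0.1: p < α → reject H₀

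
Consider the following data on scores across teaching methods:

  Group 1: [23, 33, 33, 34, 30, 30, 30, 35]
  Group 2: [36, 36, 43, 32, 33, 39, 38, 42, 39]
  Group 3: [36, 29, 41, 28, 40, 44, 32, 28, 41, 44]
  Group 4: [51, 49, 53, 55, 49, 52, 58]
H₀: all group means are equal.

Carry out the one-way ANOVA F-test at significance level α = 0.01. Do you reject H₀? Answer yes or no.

Group means [31.00, 37.56, 36.30, 52.43], grand mean 38.706
SSB = Σnᵢ(x̄ᵢ−x̄)² = 1863.022; SSW = ΣΣ(x−x̄ᵢ)² = 660.037
MSB = 1863.022/3 = 621.0074; MSW = 660.037/30 = 22.0012
F = MSB/MSW = 28.2260
df = (3, 30)
p-value (upper-tail) = 0.00000
At α=0.01: p < α → reject H₀

reject H₀: yes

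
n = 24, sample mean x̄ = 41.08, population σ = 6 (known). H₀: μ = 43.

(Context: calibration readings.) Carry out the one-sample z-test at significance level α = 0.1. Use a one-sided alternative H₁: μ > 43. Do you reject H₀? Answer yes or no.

reject H₀: no

SE = σ/√n = 6/√24 = 1.2247
z = (x̄−μ₀)/SE = (41.08−43)/1.2247 = -1.5677
p-value (one-sided, H₁ greater) = 0.94152
At α=0.1: p ≥ α → fail to reject H₀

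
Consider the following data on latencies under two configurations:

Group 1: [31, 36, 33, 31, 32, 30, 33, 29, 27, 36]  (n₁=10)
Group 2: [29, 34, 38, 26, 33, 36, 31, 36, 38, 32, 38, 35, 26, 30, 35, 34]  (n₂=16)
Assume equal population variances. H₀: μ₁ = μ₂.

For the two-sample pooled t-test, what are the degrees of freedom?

degrees of freedom = 24

df = n₁ + n₂ − 2 = 10 + 16 − 2 = 24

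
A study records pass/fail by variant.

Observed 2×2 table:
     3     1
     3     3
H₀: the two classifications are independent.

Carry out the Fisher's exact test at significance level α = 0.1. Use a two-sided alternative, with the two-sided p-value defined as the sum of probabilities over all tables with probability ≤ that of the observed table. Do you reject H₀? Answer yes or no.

reject H₀: no

Margins: r₁=4, r₂=6, c₁=6, c₂=4, n=10
p_obs = C(4,3)·C(6,3)/C(10,6); sum pmf over tables with pmf ≤ p_obs
p-value (two-sided) = 0.57143
At α=0.1: p ≥ α → fail to reject H₀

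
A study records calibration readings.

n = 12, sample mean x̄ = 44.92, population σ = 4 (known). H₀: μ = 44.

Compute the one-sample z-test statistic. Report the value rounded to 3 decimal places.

test statistic = 0.797

SE = σ/√n = 4/√12 = 1.1547
z = (x̄−μ₀)/SE = (44.92−44)/1.1547 = 0.7967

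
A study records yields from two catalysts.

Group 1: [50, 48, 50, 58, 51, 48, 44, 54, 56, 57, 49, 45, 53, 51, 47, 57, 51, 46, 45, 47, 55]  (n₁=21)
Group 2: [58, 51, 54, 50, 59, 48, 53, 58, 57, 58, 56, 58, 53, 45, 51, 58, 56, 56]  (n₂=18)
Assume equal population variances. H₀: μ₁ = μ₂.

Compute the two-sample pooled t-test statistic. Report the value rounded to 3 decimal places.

test statistic = -2.837

x̄₁=50.571, s₁=4.319, n₁=21
x̄₂=54.389, s₂=4.031, n₂=18
s_p² = [20·4.319² + 17·4.031²]/37 = 17.5519
SE = √(s_p²·(1/21+1/18)) = 1.3457
t = (50.571−54.389)/1.3457 = -2.8368
df = 37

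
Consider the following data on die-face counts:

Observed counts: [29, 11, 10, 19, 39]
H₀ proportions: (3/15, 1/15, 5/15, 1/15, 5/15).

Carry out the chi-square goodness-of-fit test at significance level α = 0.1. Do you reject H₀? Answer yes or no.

reject H₀: yes

n = 108; E_i = n·p_i = [21.60, 7.20, 36.00, 7.20, 36.00]
χ² = (29−21.60)²/21.60 + (11−7.20)²/7.20 + (10−36.00)²/36.00 + (19−7.20)²/7.20 + (39−36.00)²/36.00 = 42.9074
df = 4
p-value (upper-tail) = 0.00000
At α=0.1: p < α → reject H₀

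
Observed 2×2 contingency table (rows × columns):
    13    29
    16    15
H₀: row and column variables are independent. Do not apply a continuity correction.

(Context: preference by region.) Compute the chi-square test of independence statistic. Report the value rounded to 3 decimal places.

test statistic = 3.180

Row totals [42, 31], col totals [29, 44], n=73
χ² = (13−16.68)²/16.68 + (29−25.32)²/25.32 + (16−12.32)²/12.32 + (15−18.68)²/18.68 = 3.1796
df = 1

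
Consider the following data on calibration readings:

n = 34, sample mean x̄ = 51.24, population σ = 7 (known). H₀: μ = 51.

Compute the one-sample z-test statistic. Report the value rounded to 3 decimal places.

test statistic = 0.200

SE = σ/√n = 7/√34 = 1.2005
z = (x̄−μ₀)/SE = (51.24−51)/1.2005 = 0.1999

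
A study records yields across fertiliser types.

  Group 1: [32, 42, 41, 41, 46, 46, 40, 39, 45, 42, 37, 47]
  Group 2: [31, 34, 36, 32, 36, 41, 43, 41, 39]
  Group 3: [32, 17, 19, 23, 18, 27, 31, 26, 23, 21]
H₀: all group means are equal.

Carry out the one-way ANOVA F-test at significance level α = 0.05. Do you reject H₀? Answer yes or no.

Group means [41.50, 37.00, 23.70], grand mean 34.452
SSB = Σnᵢ(x̄ᵢ−x̄)² = 1810.577; SSW = ΣΣ(x−x̄ᵢ)² = 593.100
MSB = 1810.577/2 = 905.2887; MSW = 593.100/28 = 21.1821
F = MSB/MSW = 42.7383
df = (2, 28)
p-value (upper-tail) = 0.00000
At α=0.05: p < α → reject H₀

reject H₀: yes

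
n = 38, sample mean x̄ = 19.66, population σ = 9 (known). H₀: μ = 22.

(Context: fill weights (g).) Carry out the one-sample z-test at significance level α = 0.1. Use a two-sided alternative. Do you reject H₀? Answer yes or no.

SE = σ/√n = 9/√38 = 1.4600
z = (x̄−μ₀)/SE = (19.66−22)/1.4600 = -1.6027
p-value (two-sided) = 0.10899
At α=0.1: p ≥ α → fail to reject H₀

reject H₀: no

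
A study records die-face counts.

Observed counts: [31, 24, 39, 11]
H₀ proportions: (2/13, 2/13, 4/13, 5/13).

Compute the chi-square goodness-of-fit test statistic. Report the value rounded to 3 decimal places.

n = 105; E_i = n·p_i = [16.15, 16.15, 32.31, 40.38]
χ² = (31−16.15)²/16.15 + (24−16.15)²/16.15 + (39−32.31)²/32.31 + (11−40.38)²/40.38 = 40.2224
df = 3

test statistic = 40.222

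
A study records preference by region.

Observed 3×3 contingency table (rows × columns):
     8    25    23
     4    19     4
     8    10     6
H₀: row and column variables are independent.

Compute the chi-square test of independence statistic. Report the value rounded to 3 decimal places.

Row totals [56, 27, 24], col totals [20, 54, 33], n=107
χ² = (8−10.47)²/10.47 + (25−28.26)²/28.26 + (23−17.27)²/17.27 + (4−5.05)²/5.05 + (19−13.63)²/13.63 + (4−8.33)²/8.33 + (8−4.49)²/4.49 + (10−12.11)²/12.11 + (6−7.40)²/7.40 = 10.8298
df = 4

test statistic = 10.830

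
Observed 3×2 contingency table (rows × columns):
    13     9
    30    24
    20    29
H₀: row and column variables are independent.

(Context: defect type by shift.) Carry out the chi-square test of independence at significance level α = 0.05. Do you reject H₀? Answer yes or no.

reject H₀: no

Row totals [22, 54, 49], col totals [63, 62], n=125
χ² = (13−11.09)²/11.09 + (9−10.91)²/10.91 + (30−27.22)²/27.22 + (24−26.78)²/26.78 + (20−24.70)²/24.70 + (29−24.30)²/24.30 = 3.0392
df = 2
p-value (upper-tail) = 0.21880
At α=0.05: p ≥ α → fail to reject H₀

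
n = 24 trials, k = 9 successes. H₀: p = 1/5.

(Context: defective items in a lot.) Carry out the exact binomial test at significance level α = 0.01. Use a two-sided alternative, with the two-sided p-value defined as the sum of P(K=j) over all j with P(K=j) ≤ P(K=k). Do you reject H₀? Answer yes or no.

reject H₀: no

Exact binomial: n=24, k=9, p₀=1/5=0.2000
P(X=j) = C(n,j)·p₀^j·(1−p₀)^(n−j); p = Σ P(X=j) over j with P(X=j) ≤ P(X=9)
p-value (two-sided) = 0.04090
At α=0.01: p ≥ α → fail to reject H₀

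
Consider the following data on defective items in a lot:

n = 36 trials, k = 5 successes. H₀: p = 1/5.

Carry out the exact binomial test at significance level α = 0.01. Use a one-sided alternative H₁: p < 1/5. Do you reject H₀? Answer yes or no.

Exact binomial: n=36, k=5, p₀=1/5=0.2000
P(X≤5) from Σ C(n,i)·p₀^i·(1−p₀)^(n−i)
p-value (one-sided, H₁ less) = 0.24637
At α=0.01: p ≥ α → fail to reject H₀

reject H₀: no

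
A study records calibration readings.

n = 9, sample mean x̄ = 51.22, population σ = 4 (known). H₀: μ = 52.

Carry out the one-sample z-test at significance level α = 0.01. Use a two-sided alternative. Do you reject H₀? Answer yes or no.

reject H₀: no

SE = σ/√n = 4/√9 = 1.3333
z = (x̄−μ₀)/SE = (51.22−52)/1.3333 = -0.5850
p-value (two-sided) = 0.55855
At α=0.01: p ≥ α → fail to reject H₀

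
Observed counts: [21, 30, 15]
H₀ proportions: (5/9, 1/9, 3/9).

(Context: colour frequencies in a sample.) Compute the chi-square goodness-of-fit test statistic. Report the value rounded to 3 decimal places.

n = 66; E_i = n·p_i = [36.67, 7.33, 22.00]
χ² = (21−36.67)²/36.67 + (30−7.33)²/7.33 + (15−22.00)²/22.00 = 78.9818
df = 2

test statistic = 78.982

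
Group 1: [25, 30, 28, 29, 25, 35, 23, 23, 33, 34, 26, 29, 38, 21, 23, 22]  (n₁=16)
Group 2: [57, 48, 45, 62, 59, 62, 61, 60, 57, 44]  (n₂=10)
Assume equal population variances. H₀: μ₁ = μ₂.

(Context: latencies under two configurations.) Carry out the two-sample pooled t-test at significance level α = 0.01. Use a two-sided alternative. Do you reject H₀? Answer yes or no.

x̄₁=27.750, s₁=5.145, n₁=16
x̄₂=55.500, s₂=7.075, n₂=10
s_p² = [15·5.145² + 9·7.075²]/24 = 35.3125
SE = √(s_p²·(1/16+1/10)) = 2.3955
t = (27.750−55.500)/2.3955 = -11.5844
df = 24
p-value (two-sided) = 0.00000
At α=0.01: p < α → reject H₀

reject H₀: yes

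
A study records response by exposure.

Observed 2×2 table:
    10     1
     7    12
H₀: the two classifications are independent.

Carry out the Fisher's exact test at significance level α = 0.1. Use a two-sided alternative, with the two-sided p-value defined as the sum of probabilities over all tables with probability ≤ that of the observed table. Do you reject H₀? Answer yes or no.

Margins: r₁=11, r₂=19, c₁=17, c₂=13, n=30
p_obs = C(11,10)·C(19,7)/C(30,17); sum pmf over tables with pmf ≤ p_obs
p-value (two-sided) = 0.00673
At α=0.1: p < α → reject H₀

reject H₀: yes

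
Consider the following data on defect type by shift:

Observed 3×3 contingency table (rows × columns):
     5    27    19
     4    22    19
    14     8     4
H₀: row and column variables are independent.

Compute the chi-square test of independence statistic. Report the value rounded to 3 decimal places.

Row totals [51, 45, 26], col totals [23, 57, 42], n=122
χ² = (5−9.61)²/9.61 + (27−23.83)²/23.83 + (19−17.56)²/17.56 + (4−8.48)²/8.48 + (22−21.02)²/21.02 + (19−15.49)²/15.49 + (14−4.90)²/4.90 + (8−12.15)²/12.15 + (4−8.95)²/8.95 = 27.0078
df = 4

test statistic = 27.008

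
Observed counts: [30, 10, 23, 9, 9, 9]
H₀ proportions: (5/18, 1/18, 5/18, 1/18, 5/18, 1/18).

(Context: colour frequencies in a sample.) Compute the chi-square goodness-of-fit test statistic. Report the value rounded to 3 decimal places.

n = 90; E_i = n·p_i = [25.00, 5.00, 25.00, 5.00, 25.00, 5.00]
χ² = (30−25.00)²/25.00 + (10−5.00)²/5.00 + (23−25.00)²/25.00 + (9−5.00)²/5.00 + (9−25.00)²/25.00 + (9−5.00)²/5.00 = 22.8000
df = 5

test statistic = 22.800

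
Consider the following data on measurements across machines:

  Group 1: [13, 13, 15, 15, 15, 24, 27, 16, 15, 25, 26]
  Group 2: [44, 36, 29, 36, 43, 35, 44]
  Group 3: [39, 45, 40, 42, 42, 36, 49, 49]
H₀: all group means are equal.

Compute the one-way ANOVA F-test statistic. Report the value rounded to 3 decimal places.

Group means [18.55, 38.14, 42.75], grand mean 31.269
SSB = Σnᵢ(x̄ᵢ−x̄)² = 3166.031; SSW = ΣΣ(x−x̄ᵢ)² = 663.084
MSB = 3166.031/2 = 1583.0155; MSW = 663.084/23 = 28.8298
F = MSB/MSW = 54.9091
df = (2, 23)

test statistic = 54.909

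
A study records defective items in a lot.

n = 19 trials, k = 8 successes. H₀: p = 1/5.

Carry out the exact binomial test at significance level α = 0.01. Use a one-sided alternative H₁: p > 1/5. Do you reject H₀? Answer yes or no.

reject H₀: no

Exact binomial: n=19, k=8, p₀=1/5=0.2000
P(X≥8) from Σ C(n,i)·p₀^i·(1−p₀)^(n−i)
p-value (one-sided, H₁ greater) = 0.02328
At α=0.01: p ≥ α → fail to reject H₀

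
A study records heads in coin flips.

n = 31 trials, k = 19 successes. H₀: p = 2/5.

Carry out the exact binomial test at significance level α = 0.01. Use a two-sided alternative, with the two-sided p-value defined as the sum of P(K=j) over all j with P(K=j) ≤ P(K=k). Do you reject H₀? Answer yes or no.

reject H₀: no

Exact binomial: n=31, k=19, p₀=2/5=0.4000
P(X=j) = C(n,j)·p₀^j·(1−p₀)^(n−j); p = Σ P(X=j) over j with P(X=j) ≤ P(X=19)
p-value (two-sided) = 0.01748
At α=0.01: p ≥ α → fail to reject H₀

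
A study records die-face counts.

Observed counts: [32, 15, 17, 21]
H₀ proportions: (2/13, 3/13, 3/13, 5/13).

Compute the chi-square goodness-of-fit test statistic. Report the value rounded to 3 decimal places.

test statistic = 32.999

n = 85; E_i = n·p_i = [13.08, 19.62, 19.62, 32.69]
χ² = (32−13.08)²/13.08 + (15−19.62)²/19.62 + (17−19.62)²/19.62 + (21−32.69)²/32.69 = 32.9992
df = 3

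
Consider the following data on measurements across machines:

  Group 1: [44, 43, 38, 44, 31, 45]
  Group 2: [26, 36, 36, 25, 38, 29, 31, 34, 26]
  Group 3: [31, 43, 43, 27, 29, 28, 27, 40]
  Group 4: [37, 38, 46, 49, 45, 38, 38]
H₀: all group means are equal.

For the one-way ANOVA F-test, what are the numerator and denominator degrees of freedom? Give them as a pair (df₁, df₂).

degrees of freedom = [3, 26]

k = 4 groups, N = 30 total
df = (k−1, N−k) = (4−1, 30−4) = (3, 26)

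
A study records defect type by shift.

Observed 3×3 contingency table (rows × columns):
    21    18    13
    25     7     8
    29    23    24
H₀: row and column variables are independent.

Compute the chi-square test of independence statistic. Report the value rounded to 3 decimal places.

Row totals [52, 40, 76], col totals [75, 48, 45], n=168
χ² = (21−23.21)²/23.21 + (18−14.86)²/14.86 + (13−13.93)²/13.93 + (25−17.86)²/17.86 + (7−11.43)²/11.43 + (8−10.71)²/10.71 + (29−33.93)²/33.93 + (23−21.71)²/21.71 + (24−20.36)²/20.36 = 7.6427
df = 4

test statistic = 7.643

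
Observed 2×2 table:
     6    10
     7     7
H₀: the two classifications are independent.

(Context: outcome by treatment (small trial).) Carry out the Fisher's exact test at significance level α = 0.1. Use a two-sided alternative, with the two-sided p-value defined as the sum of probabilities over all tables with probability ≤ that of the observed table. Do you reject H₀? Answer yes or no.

reject H₀: no

Margins: r₁=16, r₂=14, c₁=13, c₂=17, n=30
p_obs = C(16,6)·C(14,7)/C(30,13); sum pmf over tables with pmf ≤ p_obs
p-value (two-sided) = 0.71314
At α=0.1: p ≥ α → fail to reject H₀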